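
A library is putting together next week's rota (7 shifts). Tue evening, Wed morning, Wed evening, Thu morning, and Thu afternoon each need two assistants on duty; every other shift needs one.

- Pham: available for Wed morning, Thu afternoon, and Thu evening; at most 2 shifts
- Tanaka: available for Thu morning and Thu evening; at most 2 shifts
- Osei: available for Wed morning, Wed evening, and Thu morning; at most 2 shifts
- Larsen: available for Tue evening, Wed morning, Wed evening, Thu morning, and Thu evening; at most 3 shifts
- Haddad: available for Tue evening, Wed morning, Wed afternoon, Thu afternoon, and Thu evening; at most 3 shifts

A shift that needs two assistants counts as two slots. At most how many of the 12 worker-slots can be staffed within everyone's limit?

Total capacity across all assistants is 2+2+2+3+3 = 12, and 12 slots are needed, so at most 12 can be filled.
An assignment achieving 12: Tue evening→Larsen+Haddad, Wed morning→Pham+Larsen, Wed afternoon→Haddad, Wed evening→Osei+Larsen, Thu morning→Tanaka+Osei, Thu afternoon→Pham+Haddad, Thu evening→Tanaka.
Loads: Pham 2/2, Tanaka 2/2, Osei 2/2, Larsen 3/3, Haddad 3/3.

12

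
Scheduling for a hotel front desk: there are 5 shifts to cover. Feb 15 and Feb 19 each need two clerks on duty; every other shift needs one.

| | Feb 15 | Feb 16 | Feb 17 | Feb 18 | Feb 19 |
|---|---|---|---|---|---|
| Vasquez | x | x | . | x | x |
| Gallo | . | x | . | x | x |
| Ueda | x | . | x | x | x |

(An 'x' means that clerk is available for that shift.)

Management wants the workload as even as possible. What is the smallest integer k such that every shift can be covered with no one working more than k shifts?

With 3 clerks and 7 worker-slots to fill, someone must work at least ⌈7/3⌉ = 3 shifts, so k ≥ 3.
k = 3 works: Feb 15→Vasquez+Ueda, Feb 16→Vasquez, Feb 17→Ueda, Feb 18→Vasquez, Feb 19→Gallo+Ueda.
Loads: Vasquez 3, Gallo 1, Ueda 3 — all ≤ 3.

3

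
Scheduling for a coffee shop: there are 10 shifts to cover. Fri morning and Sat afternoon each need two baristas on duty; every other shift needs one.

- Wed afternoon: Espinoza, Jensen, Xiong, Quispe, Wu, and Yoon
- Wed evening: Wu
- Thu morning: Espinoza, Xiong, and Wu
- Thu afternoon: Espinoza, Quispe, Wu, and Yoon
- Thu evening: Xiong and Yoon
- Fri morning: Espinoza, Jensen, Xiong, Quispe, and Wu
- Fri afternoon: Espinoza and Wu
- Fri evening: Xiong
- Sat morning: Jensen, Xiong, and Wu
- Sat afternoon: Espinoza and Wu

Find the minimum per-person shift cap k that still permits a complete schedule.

2

With 6 baristas and 12 worker-slots to fill, someone must work at least ⌈12/6⌉ = 2 shifts, so k ≥ 2.
k = 2 works: Wed afternoon→Yoon, Wed evening→Wu, Thu morning→Xiong, Thu afternoon→Quispe, Thu evening→Yoon, Fri morning→Jensen+Quispe, Fri afternoon→Espinoza, Fri evening→Xiong, Sat morning→Jensen, Sat afternoon→Espinoza+Wu.
Loads: Espinoza 2, Jensen 2, Xiong 2, Quispe 2, Wu 2, Yoon 2 — all ≤ 2.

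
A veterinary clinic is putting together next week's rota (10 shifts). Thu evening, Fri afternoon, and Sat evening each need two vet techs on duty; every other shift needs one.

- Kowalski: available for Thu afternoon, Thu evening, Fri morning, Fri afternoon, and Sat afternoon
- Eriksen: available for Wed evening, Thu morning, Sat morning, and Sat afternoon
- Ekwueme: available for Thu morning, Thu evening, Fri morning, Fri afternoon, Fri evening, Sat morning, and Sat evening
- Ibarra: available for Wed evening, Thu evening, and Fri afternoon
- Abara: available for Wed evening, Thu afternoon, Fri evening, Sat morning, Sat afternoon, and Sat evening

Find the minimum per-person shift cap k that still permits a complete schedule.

3

With 5 vet techs and 13 worker-slots to fill, someone must work at least ⌈13/5⌉ = 3 shifts, so k ≥ 3.
k = 3 works: Wed evening→Eriksen, Thu morning→Eriksen, Thu afternoon→Kowalski, Thu evening→Kowalski+Ibarra, Fri morning→Kowalski, Fri afternoon→Ekwueme+Ibarra, Fri evening→Ekwueme, Sat morning→Eriksen, Sat afternoon→Abara, Sat evening→Ekwueme+Abara.
Loads: Kowalski 3, Eriksen 3, Ekwueme 3, Ibarra 2, Abara 2 — all ≤ 3.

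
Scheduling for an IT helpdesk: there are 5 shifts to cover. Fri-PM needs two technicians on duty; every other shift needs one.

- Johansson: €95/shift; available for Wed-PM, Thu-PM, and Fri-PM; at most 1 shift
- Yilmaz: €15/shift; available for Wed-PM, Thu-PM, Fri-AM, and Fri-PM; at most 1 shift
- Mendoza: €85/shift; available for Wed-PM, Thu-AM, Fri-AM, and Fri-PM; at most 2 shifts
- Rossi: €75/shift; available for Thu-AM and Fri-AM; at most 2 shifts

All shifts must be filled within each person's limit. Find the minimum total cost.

Picking the cheapest available technician for each shift independently would cost €220, but that ignores the shift limits.
An optimal schedule: Wed-PM→Mendoza, Thu-AM→Rossi, Thu-PM→Johansson, Fri-AM→Rossi, Fri-PM→Yilmaz+Mendoza.
Total: 85 + 75 + 95 + 75 + 15 + 85 = €430.

€430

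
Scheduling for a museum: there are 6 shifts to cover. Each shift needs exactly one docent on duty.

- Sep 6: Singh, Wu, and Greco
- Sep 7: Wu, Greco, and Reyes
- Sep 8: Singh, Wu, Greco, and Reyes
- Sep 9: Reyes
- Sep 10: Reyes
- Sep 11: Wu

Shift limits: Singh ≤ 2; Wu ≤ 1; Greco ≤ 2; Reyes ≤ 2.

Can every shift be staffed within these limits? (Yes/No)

Sep 9 can only be covered by Reyes, so that assignment is forced.
Sep 10 can only be covered by Reyes, so that assignment is forced.
Sep 11 can only be covered by Wu, so that assignment is forced.
One valid schedule: Sep 6→Singh, Sep 7→Greco, Sep 8→Singh, Sep 9→Reyes, Sep 10→Reyes, Sep 11→Wu.
Loads: Singh 2/2, Wu 1/1, Greco 1/2, Reyes 2/2 — all within limits.

Yes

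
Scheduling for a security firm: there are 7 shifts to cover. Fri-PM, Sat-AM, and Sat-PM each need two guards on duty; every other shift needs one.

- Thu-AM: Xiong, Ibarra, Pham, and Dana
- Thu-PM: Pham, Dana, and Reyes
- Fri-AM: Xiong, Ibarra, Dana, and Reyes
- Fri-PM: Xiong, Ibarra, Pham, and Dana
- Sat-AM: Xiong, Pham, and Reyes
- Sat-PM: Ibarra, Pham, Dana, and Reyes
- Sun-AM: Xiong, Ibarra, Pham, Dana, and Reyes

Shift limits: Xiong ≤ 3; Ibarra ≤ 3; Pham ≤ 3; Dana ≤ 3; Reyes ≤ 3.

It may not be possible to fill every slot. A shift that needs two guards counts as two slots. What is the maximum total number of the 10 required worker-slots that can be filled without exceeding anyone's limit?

10

Total capacity across all guards is 3+3+3+3+3 = 15, and 10 slots are needed, so at most 10 can be filled.
An assignment achieving 10: Thu-AM→Xiong, Thu-PM→Pham, Fri-AM→Xiong, Fri-PM→Ibarra+Pham, Sat-AM→Xiong+Pham, Sat-PM→Ibarra+Dana, Sun-AM→Ibarra.
Loads: Xiong 3/3, Ibarra 3/3, Pham 3/3, Dana 1/3, Reyes 0/3.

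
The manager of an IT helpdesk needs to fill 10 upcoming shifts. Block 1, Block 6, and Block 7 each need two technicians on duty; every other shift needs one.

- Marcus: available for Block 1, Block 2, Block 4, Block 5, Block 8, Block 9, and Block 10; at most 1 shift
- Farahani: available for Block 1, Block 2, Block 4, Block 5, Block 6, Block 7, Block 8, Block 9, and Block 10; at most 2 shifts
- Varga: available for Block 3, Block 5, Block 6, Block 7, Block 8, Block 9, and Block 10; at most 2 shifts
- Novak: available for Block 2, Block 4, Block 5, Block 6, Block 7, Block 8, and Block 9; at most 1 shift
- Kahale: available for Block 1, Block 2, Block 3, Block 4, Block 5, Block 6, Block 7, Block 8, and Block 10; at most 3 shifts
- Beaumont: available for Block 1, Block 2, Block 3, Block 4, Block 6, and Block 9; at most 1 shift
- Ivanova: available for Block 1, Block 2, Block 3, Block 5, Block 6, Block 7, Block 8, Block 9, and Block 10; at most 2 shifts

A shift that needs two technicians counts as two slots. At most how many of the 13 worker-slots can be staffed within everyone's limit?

Total capacity across all technicians is 1+2+2+1+3+1+2 = 12, and 13 slots are needed, so at most 12 can be filled.
An assignment achieving 12: Block 1→Marcus+Farahani, Block 2→Kahale, Block 3→Varga, Block 4→Farahani, Block 5→Kahale, Block 6→Beaumont+Ivanova, Block 7→Varga+Novak, Block 8→Ivanova, Block 10→Kahale.
Loads: Marcus 1/1, Farahani 2/2, Varga 2/2, Novak 1/1, Kahale 3/3, Beaumont 1/1, Ivanova 2/2.

12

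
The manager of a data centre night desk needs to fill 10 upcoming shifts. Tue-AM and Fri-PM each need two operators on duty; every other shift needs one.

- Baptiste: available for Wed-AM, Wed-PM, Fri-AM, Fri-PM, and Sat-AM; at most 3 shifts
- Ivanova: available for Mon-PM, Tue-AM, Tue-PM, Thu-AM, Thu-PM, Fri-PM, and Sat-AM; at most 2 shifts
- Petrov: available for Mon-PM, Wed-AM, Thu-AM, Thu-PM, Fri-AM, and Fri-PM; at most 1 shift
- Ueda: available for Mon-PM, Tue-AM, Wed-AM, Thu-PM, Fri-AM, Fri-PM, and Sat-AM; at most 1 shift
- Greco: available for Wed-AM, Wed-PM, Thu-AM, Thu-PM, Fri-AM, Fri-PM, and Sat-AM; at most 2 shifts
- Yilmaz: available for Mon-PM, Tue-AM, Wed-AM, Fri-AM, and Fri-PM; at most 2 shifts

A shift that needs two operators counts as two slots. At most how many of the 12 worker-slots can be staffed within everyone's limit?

11

Total capacity across all operators is 3+2+1+1+2+2 = 11, and 12 slots are needed, so at most 11 can be filled.
An assignment achieving 11: Mon-PM→Yilmaz, Tue-AM→Ivanova+Ueda, Tue-PM→Ivanova, Wed-AM→Baptiste, Wed-PM→Baptiste, Thu-AM→Petrov, Thu-PM→Greco, Fri-AM→Greco, Fri-PM→Yilmaz, Sat-AM→Baptiste.
Loads: Baptiste 3/3, Ivanova 2/2, Petrov 1/1, Ueda 1/1, Greco 2/2, Yilmaz 2/2.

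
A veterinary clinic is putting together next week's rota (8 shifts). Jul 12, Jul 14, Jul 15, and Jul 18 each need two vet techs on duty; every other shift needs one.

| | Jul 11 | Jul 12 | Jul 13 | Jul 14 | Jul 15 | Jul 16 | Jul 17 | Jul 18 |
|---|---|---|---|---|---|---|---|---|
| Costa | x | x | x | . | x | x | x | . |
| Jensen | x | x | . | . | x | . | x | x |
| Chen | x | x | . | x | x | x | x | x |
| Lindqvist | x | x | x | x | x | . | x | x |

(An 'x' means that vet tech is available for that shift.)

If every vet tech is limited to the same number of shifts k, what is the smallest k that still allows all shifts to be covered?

With 4 vet techs and 12 worker-slots to fill, someone must work at least ⌈12/4⌉ = 3 shifts, so k ≥ 3.
k = 3 works: Jul 11→Costa, Jul 12→Jensen+Lindqvist, Jul 13→Costa, Jul 14→Chen+Lindqvist, Jul 15→Chen+Lindqvist, Jul 16→Costa, Jul 17→Jensen, Jul 18→Jensen+Chen.
Loads: Costa 3, Jensen 3, Chen 3, Lindqvist 3 — all ≤ 3.

3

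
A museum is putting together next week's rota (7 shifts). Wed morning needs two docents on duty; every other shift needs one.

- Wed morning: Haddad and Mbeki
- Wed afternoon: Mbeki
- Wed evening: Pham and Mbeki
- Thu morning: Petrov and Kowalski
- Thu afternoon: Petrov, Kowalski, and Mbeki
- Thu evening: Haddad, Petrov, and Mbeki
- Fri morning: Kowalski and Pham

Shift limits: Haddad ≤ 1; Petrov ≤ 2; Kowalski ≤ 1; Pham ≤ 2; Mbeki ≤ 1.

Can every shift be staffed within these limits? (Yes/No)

Shifts {Wed morning, Wed afternoon} need 3 worker-slots in total, but the docents available for any of those shifts (Haddad and Mbeki) can supply at most 2 among them. So no valid schedule exists.

No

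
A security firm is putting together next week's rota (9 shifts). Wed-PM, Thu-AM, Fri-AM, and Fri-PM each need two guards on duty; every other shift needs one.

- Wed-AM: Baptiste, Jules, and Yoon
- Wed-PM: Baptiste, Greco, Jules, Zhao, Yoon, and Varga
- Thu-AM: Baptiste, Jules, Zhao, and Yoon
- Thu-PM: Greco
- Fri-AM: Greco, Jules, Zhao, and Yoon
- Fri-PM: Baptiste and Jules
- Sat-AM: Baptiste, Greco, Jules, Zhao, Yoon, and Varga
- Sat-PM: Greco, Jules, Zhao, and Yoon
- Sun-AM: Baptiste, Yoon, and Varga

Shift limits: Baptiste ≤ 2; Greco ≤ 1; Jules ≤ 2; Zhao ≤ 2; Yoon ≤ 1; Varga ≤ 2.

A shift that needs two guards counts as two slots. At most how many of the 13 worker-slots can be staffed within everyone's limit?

10

Total capacity across all guards is 2+1+2+2+1+2 = 10, and 13 slots are needed, so at most 10 can be filled.
An assignment achieving 10: Wed-AM→Baptiste, Wed-PM→Varga, Thu-AM→Jules+Zhao, Thu-PM→Greco, Fri-AM→Zhao, Fri-PM→Baptiste+Jules, Sat-AM→Varga, Sun-AM→Yoon.
Loads: Baptiste 2/2, Greco 1/1, Jules 2/2, Zhao 2/2, Yoon 1/1, Varga 2/2.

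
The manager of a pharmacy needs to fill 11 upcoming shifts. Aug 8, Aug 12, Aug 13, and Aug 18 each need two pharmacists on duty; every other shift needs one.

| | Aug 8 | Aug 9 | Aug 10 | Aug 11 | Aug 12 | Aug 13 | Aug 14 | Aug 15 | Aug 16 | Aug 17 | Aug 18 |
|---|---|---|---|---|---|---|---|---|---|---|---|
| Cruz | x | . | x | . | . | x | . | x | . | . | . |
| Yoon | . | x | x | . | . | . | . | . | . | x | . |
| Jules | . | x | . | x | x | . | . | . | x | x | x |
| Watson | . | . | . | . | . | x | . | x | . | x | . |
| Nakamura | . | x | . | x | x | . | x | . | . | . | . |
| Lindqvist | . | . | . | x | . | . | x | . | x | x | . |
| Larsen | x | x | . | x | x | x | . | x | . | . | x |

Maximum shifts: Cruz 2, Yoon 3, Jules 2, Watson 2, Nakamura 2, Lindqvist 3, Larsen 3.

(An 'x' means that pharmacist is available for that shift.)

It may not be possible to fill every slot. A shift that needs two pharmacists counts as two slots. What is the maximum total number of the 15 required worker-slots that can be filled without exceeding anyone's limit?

15

Total capacity across all pharmacists is 2+3+2+2+2+3+3 = 17, and 15 slots are needed, so at most 15 can be filled.
An assignment achieving 15: Aug 8→Cruz+Larsen, Aug 9→Yoon, Aug 10→Cruz, Aug 11→Lindqvist, Aug 12→Jules+Nakamura, Aug 13→Watson+Larsen, Aug 14→Nakamura, Aug 15→Watson, Aug 16→Lindqvist, Aug 17→Yoon, Aug 18→Jules+Larsen.
Loads: Cruz 2/2, Yoon 2/3, Jules 2/2, Watson 2/2, Nakamura 2/2, Lindqvist 2/3, Larsen 3/3.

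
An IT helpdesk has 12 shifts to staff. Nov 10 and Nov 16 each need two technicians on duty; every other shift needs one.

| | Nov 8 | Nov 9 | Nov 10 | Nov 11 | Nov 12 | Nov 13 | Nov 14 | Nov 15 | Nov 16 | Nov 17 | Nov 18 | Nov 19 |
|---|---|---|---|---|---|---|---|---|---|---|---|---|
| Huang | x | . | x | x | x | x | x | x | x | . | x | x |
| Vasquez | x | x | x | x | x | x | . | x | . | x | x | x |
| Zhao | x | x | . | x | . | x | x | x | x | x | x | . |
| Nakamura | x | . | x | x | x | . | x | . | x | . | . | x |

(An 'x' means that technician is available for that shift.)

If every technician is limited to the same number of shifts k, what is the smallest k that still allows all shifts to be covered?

4

With 4 technicians and 14 worker-slots to fill, someone must work at least ⌈14/4⌉ = 4 shifts, so k ≥ 4.
k = 4 works: Nov 8→Zhao, Nov 9→Vasquez, Nov 10→Huang+Vasquez, Nov 11→Zhao, Nov 12→Huang, Nov 13→Huang, Nov 14→Huang, Nov 15→Vasquez, Nov 16→Zhao+Nakamura, Nov 17→Vasquez, Nov 18→Zhao, Nov 19→Nakamura.
Loads: Huang 4, Vasquez 4, Zhao 4, Nakamura 2 — all ≤ 4.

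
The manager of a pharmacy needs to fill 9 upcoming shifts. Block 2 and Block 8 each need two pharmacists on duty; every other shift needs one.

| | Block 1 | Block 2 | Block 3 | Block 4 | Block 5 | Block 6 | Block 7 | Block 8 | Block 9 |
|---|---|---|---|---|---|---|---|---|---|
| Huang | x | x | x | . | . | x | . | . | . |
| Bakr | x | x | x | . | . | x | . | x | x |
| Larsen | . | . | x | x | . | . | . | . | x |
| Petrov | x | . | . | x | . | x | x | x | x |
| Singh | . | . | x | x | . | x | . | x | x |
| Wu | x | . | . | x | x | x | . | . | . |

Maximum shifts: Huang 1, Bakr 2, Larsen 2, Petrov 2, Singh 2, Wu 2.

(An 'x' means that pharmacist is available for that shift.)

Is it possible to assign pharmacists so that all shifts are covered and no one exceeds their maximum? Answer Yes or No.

Block 2 can only be covered by Huang and Bakr, so that assignment is forced.
Block 5 can only be covered by Wu, so that assignment is forced.
Block 7 can only be covered by Petrov, so that assignment is forced.
One valid schedule: Block 1→Wu, Block 2→Huang+Bakr, Block 3→Larsen, Block 4→Larsen, Block 5→Wu, Block 6→Singh, Block 7→Petrov, Block 8→Bakr+Petrov, Block 9→Singh.
Loads: Huang 1/1, Bakr 2/2, Larsen 2/2, Petrov 2/2, Singh 2/2, Wu 2/2 — all within limits.

Yes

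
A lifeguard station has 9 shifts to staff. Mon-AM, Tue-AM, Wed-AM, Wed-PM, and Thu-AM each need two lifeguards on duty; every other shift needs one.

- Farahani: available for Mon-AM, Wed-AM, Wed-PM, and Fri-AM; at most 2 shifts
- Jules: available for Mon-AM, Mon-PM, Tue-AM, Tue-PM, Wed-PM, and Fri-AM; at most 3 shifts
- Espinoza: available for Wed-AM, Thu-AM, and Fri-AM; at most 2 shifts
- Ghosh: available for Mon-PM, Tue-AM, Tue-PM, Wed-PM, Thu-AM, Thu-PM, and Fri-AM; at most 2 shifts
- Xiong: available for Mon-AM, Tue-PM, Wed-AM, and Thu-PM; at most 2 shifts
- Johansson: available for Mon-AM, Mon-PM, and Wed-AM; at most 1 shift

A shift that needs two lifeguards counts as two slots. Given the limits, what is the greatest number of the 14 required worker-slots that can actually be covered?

Total capacity across all lifeguards is 2+3+2+2+2+1 = 12, and 14 slots are needed, so at most 12 can be filled.
An assignment achieving 12: Mon-AM→Farahani+Xiong, Mon-PM→Jules, Tue-AM→Jules+Ghosh, Tue-PM→Jules, Wed-AM→Espinoza+Johansson, Wed-PM→Farahani, Thu-AM→Espinoza+Ghosh, Thu-PM→Xiong.
Loads: Farahani 2/2, Jules 3/3, Espinoza 2/2, Ghosh 2/2, Xiong 2/2, Johansson 1/1.

12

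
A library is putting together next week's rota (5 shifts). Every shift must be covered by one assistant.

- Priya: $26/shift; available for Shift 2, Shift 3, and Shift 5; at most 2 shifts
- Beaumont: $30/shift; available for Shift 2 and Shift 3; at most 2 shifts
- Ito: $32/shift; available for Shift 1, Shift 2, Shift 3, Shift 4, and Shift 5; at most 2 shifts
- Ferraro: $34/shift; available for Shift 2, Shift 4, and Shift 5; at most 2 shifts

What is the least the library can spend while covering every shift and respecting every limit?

$146

Shift 1 can only be covered by Ito, so that assignment is forced.
Picking the cheapest available assistant for each shift independently would cost $142, but that ignores the shift limits.
An optimal schedule: Shift 1→Ito, Shift 2→Beaumont, Shift 3→Priya, Shift 4→Ito, Shift 5→Priya.
Total: 32 + 30 + 26 + 32 + 26 = $146.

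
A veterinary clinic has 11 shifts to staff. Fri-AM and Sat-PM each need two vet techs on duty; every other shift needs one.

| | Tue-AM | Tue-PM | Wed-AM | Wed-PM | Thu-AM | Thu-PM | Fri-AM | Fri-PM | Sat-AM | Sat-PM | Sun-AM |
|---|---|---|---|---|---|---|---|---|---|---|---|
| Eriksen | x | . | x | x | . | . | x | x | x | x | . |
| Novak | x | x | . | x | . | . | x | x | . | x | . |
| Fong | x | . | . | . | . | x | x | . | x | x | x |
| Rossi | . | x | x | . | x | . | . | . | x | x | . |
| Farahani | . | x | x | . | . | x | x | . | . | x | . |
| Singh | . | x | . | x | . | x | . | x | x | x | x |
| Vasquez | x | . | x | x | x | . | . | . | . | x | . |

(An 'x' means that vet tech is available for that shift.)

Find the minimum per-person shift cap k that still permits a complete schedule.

2

With 7 vet techs and 13 worker-slots to fill, someone must work at least ⌈13/7⌉ = 2 shifts, so k ≥ 2.
k = 2 works: Tue-AM→Eriksen, Tue-PM→Novak, Wed-AM→Rossi, Wed-PM→Singh, Thu-AM→Rossi, Thu-PM→Fong, Fri-AM→Novak+Farahani, Fri-PM→Eriksen, Sat-AM→Singh, Sat-PM→Farahani+Vasquez, Sun-AM→Fong.
Loads: Eriksen 2, Novak 2, Fong 2, Rossi 2, Farahani 2, Singh 2, Vasquez 1 — all ≤ 2.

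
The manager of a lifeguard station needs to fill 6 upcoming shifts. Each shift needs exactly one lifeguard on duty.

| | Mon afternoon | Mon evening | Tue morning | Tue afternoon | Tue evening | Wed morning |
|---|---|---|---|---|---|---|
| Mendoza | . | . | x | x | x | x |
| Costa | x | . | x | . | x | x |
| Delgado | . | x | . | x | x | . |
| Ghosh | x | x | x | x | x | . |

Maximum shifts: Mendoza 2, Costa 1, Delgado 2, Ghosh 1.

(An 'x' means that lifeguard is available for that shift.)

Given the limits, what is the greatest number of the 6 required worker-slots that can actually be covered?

Total capacity across all lifeguards is 2+1+2+1 = 6, and 6 slots are needed, so at most 6 can be filled.
An assignment achieving 6: Mon afternoon→Costa, Mon evening→Delgado, Tue morning→Mendoza, Tue afternoon→Delgado, Tue evening→Ghosh, Wed morning→Mendoza.
Loads: Mendoza 2/2, Costa 1/1, Delgado 2/2, Ghosh 1/1.

6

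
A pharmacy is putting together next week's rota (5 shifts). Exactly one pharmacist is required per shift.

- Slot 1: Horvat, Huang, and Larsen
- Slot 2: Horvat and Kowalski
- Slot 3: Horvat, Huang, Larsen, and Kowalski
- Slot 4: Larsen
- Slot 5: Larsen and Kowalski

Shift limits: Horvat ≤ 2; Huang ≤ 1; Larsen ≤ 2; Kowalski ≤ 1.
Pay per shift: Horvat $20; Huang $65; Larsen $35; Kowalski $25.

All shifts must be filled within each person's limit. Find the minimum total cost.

Slot 4 can only be covered by Larsen, so that assignment is forced.
Picking the cheapest available pharmacist for each shift independently would cost $120, but that ignores the shift limits.
An optimal schedule: Slot 1→Horvat, Slot 2→Horvat, Slot 3→Larsen, Slot 4→Larsen, Slot 5→Kowalski.
Total: 20 + 20 + 35 + 35 + 25 = $135.

$135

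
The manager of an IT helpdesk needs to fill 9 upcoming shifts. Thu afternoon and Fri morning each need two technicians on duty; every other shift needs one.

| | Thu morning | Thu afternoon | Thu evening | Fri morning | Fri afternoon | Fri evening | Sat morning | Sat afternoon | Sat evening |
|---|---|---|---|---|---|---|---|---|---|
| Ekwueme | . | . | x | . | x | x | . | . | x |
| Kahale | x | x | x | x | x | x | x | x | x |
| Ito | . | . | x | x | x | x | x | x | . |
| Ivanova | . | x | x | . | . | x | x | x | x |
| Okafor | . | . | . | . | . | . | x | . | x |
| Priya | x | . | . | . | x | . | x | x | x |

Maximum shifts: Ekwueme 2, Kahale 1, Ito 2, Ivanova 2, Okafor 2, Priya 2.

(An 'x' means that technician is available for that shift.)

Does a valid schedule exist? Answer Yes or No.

No

Total capacity is 11 and 11 slots are needed, so capacity alone doesn't rule it out.
Shifts {Thu afternoon, Fri morning} need 4 worker-slots in total, but the technicians available for any of those shifts (Kahale, Ito, and Ivanova) can supply at most 3 among them. So no valid schedule exists.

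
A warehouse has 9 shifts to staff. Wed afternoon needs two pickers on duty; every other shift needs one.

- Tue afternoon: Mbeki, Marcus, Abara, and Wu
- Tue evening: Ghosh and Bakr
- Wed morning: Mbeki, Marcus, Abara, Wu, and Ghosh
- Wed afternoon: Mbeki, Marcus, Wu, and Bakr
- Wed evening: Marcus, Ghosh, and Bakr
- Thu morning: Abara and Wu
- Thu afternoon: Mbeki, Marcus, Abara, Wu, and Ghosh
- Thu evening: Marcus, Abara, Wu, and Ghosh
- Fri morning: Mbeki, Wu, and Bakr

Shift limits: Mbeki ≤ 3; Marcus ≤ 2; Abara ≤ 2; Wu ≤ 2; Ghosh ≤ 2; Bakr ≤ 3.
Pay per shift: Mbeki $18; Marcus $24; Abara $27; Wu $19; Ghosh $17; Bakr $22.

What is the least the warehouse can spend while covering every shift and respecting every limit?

$192

Picking the cheapest available picker for each shift independently would cost $177, but that ignores the shift limits.
An optimal schedule: Tue afternoon→Mbeki, Tue evening→Ghosh, Wed morning→Mbeki, Wed afternoon→Wu+Bakr, Wed evening→Bakr, Thu morning→Wu, Thu afternoon→Mbeki, Thu evening→Ghosh, Fri morning→Bakr.
Total: 18 + 17 + 18 + 19 + 22 + 22 + 19 + 18 + 17 + 22 = $192.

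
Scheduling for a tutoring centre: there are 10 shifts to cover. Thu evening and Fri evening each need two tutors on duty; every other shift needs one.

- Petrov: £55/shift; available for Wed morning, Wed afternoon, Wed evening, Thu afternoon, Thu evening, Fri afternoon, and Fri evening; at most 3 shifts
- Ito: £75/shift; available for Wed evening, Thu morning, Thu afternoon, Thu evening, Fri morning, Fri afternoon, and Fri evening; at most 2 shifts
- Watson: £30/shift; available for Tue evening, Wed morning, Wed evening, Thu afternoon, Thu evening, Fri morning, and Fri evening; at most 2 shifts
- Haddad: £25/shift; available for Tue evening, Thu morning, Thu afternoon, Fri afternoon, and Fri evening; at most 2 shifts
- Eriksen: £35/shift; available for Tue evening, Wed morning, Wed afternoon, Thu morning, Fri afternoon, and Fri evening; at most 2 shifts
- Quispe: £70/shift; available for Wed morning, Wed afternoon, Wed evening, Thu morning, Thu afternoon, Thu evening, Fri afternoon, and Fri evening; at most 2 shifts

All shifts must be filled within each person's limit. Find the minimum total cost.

£560

Picking the cheapest available tutor for each shift independently would cost £365, but that ignores the shift limits.
An optimal schedule: Tue evening→Haddad, Wed morning→Watson, Wed afternoon→Eriksen, Wed evening→Petrov, Thu morning→Haddad, Thu afternoon→Petrov, Thu evening→Petrov+Quispe, Fri morning→Watson, Fri afternoon→Eriksen, Fri evening→Quispe+Ito.
Total: 25 + 30 + 35 + 55 + 25 + 55 + 55 + 70 + 30 + 35 + 70 + 75 = £560.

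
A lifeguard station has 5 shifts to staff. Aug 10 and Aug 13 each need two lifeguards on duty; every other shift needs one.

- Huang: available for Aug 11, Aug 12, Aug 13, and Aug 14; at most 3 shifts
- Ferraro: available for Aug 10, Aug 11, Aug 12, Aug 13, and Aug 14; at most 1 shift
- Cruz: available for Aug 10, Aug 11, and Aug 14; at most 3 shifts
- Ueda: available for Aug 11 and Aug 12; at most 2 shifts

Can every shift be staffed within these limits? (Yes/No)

No

Total capacity is 9 and 7 slots are needed, so capacity alone doesn't rule it out.
Shifts {Aug 10, Aug 13} need 4 worker-slots in total, but the lifeguards available for any of those shifts (Huang, Ferraro, and Cruz) can supply at most 3 among them. So no valid schedule exists.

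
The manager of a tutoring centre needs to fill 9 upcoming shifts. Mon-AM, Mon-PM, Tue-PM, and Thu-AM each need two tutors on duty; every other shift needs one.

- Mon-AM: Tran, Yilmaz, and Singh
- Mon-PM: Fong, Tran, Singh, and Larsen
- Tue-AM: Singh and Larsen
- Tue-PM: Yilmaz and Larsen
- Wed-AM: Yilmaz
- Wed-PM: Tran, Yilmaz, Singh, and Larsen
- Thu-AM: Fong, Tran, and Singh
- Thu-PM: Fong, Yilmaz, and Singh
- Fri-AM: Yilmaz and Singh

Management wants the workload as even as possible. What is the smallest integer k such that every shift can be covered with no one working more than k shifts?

With 5 tutors and 13 worker-slots to fill, someone must work at least ⌈13/5⌉ = 3 shifts, so k ≥ 3.
k = 3 works: Mon-AM→Tran+Singh, Mon-PM→Fong+Singh, Tue-AM→Singh, Tue-PM→Yilmaz+Larsen, Wed-AM→Yilmaz, Wed-PM→Tran, Thu-AM→Fong+Tran, Thu-PM→Fong, Fri-AM→Yilmaz.
Loads: Fong 3, Tran 3, Yilmaz 3, Singh 3, Larsen 1 — all ≤ 3.

3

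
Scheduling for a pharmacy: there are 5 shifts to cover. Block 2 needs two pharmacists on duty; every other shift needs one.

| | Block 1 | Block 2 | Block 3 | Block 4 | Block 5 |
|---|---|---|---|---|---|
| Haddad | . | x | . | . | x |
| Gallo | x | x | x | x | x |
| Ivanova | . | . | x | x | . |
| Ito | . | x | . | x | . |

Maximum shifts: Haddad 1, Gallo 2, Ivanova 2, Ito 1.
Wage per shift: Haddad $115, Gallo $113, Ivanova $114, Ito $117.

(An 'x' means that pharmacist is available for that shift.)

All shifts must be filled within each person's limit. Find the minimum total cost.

Block 1 can only be covered by Gallo, so that assignment is forced.
Picking the cheapest available pharmacist for each shift independently would cost $680, but that ignores the shift limits.
An optimal schedule: Block 1→Gallo, Block 2→Gallo+Ito, Block 3→Ivanova, Block 4→Ivanova, Block 5→Haddad.
Total: 113 + 113 + 117 + 114 + 114 + 115 = $686.

$686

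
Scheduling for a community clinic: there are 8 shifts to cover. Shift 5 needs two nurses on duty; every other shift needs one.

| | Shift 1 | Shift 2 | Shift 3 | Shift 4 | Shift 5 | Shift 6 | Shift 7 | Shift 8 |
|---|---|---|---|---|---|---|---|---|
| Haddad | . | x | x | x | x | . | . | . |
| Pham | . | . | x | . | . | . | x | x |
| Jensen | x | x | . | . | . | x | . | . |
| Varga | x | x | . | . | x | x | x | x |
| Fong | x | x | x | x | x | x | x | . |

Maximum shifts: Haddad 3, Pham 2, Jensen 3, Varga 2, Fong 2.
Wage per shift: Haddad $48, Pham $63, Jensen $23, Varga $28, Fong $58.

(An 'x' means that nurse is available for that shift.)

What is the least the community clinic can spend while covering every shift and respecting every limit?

$327

Picking the cheapest available nurse for each shift independently would cost $297, but that ignores the shift limits.
An optimal schedule: Shift 1→Jensen, Shift 2→Jensen, Shift 3→Haddad, Shift 4→Haddad, Shift 5→Varga+Haddad, Shift 6→Jensen, Shift 7→Fong, Shift 8→Varga.
Total: 23 + 23 + 48 + 48 + 28 + 48 + 23 + 58 + 28 = $327.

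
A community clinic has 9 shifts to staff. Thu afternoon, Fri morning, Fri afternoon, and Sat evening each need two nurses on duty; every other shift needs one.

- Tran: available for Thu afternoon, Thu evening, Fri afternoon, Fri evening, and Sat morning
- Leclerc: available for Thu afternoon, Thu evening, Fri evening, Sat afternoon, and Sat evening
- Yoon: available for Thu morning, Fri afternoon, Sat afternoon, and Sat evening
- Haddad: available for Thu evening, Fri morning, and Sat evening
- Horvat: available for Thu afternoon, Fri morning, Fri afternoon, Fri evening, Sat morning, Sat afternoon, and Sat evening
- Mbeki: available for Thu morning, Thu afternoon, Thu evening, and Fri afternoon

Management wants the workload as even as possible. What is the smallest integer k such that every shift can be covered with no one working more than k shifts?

3

With 6 nurses and 13 worker-slots to fill, someone must work at least ⌈13/6⌉ = 3 shifts, so k ≥ 3.
k = 3 works: Thu morning→Yoon, Thu afternoon→Leclerc+Horvat, Thu evening→Tran, Fri morning→Haddad+Horvat, Fri afternoon→Yoon+Horvat, Fri evening→Tran, Sat morning→Tran, Sat afternoon→Leclerc, Sat evening→Leclerc+Yoon.
Loads: Tran 3, Leclerc 3, Yoon 3, Haddad 1, Horvat 3, Mbeki 0 — all ≤ 3.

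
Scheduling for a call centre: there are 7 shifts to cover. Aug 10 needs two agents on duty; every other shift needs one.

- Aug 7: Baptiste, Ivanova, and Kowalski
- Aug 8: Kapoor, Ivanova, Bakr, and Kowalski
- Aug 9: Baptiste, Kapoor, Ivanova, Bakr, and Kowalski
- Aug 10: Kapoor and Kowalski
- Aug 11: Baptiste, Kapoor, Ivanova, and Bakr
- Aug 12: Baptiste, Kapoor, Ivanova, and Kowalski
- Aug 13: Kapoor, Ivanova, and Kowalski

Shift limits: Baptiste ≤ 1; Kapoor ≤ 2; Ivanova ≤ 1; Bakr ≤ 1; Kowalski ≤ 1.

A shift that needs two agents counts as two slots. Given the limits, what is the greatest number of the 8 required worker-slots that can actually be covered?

6

Total capacity across all agents is 1+2+1+1+1 = 6, and 8 slots are needed, so at most 6 can be filled.
An assignment achieving 6: Aug 7→Baptiste, Aug 8→Ivanova, Aug 10→Kapoor+Kowalski, Aug 11→Bakr, Aug 13→Kapoor.
Loads: Baptiste 1/1, Kapoor 2/2, Ivanova 1/1, Bakr 1/1, Kowalski 1/1.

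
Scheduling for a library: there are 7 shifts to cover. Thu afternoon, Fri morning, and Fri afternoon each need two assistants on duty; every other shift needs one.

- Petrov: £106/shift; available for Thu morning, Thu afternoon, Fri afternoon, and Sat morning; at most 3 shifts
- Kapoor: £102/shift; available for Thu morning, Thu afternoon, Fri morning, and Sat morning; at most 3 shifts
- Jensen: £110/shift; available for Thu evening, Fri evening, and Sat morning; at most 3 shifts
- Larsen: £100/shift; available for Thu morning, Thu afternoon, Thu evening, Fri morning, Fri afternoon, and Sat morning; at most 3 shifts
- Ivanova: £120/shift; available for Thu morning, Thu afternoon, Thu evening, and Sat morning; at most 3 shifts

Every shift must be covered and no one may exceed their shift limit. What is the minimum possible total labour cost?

Fri morning can only be covered by Kapoor and Larsen, so that assignment is forced.
Fri afternoon can only be covered by Petrov and Larsen, so that assignment is forced.
Fri evening can only be covered by Jensen, so that assignment is forced.
Picking the cheapest available assistant for each shift independently would cost £1020, but that ignores the shift limits.
An optimal schedule: Thu morning→Kapoor, Thu afternoon→Kapoor+Petrov, Thu evening→Larsen, Fri morning→Larsen+Kapoor, Fri afternoon→Larsen+Petrov, Fri evening→Jensen, Sat morning→Petrov.
Total: 102 + 102 + 106 + 100 + 100 + 102 + 100 + 106 + 110 + 106 = £1034.

£1034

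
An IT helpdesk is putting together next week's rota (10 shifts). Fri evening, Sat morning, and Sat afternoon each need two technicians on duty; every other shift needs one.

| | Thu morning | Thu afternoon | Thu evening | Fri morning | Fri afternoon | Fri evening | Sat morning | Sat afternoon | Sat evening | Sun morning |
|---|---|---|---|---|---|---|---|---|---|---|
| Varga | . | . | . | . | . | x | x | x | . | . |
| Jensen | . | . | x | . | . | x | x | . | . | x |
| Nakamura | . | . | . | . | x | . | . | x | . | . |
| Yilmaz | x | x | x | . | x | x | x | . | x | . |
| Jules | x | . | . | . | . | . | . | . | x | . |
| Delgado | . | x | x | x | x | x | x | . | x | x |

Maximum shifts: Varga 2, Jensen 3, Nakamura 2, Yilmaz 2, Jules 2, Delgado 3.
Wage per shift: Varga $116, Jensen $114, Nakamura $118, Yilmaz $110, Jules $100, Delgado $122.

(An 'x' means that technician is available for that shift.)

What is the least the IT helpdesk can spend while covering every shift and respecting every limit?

$1474

Fri morning can only be covered by Delgado, so that assignment is forced.
Sat afternoon can only be covered by Varga and Nakamura, so that assignment is forced.
Picking the cheapest available technician for each shift independently would cost $1448, but that ignores the shift limits.
An optimal schedule: Thu morning→Jules, Thu afternoon→Yilmaz, Thu evening→Yilmaz, Fri morning→Delgado, Fri afternoon→Nakamura, Fri evening→Jensen+Varga, Sat morning→Jensen+Delgado, Sat afternoon→Varga+Nakamura, Sat evening→Jules, Sun morning→Jensen.
Total: 100 + 110 + 110 + 122 + 118 + 114 + 116 + 114 + 122 + 116 + 118 + 100 + 114 = $1474.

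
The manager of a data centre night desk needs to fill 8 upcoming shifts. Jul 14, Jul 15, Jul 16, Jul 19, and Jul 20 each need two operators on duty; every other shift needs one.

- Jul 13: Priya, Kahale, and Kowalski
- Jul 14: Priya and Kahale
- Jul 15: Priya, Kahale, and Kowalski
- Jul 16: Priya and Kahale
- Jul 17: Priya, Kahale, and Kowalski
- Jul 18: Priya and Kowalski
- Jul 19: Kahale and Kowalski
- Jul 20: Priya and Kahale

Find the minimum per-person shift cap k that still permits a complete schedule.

With 3 operators and 13 worker-slots to fill, someone must work at least ⌈13/3⌉ = 5 shifts, so k ≥ 5.
k = 5 works: Jul 13→Priya, Jul 14→Priya+Kahale, Jul 15→Kahale+Kowalski, Jul 16→Priya+Kahale, Jul 17→Kowalski, Jul 18→Priya, Jul 19→Kahale+Kowalski, Jul 20→Priya+Kahale.
Loads: Priya 5, Kahale 5, Kowalski 3 — all ≤ 5.

5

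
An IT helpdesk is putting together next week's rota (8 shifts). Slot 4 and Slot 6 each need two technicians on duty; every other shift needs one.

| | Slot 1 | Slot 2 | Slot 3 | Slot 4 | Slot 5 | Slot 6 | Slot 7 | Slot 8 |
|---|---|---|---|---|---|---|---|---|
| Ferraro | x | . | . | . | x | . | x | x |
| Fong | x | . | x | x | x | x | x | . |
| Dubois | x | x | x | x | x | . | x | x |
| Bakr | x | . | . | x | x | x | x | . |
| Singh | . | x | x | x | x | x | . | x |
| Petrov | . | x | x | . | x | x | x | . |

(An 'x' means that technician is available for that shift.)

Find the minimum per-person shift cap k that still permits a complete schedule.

With 6 technicians and 10 worker-slots to fill, someone must work at least ⌈10/6⌉ = 2 shifts, so k ≥ 2.
k = 2 works: Slot 1→Ferraro, Slot 2→Dubois, Slot 3→Fong, Slot 4→Dubois+Bakr, Slot 5→Bakr, Slot 6→Singh+Petrov, Slot 7→Fong, Slot 8→Ferraro.
Loads: Ferraro 2, Fong 2, Dubois 2, Bakr 2, Singh 1, Petrov 1 — all ≤ 2.

2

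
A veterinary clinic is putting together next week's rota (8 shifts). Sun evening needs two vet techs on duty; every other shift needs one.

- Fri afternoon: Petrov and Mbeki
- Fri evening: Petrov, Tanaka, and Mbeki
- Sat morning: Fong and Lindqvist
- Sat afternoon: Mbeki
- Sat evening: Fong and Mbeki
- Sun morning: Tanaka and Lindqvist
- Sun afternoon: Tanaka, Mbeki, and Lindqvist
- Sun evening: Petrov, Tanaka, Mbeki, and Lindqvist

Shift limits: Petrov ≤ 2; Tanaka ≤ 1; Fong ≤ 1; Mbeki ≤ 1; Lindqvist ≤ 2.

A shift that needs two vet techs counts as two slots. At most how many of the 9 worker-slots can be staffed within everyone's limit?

7

Total capacity across all vet techs is 2+1+1+1+2 = 7, and 9 slots are needed, so at most 7 can be filled.
An assignment achieving 7: Fri afternoon→Petrov, Fri evening→Petrov, Sat morning→Fong, Sat afternoon→Mbeki, Sun morning→Tanaka, Sun afternoon→Lindqvist, Sun evening→Lindqvist.
Loads: Petrov 2/2, Tanaka 1/1, Fong 1/1, Mbeki 1/1, Lindqvist 2/2.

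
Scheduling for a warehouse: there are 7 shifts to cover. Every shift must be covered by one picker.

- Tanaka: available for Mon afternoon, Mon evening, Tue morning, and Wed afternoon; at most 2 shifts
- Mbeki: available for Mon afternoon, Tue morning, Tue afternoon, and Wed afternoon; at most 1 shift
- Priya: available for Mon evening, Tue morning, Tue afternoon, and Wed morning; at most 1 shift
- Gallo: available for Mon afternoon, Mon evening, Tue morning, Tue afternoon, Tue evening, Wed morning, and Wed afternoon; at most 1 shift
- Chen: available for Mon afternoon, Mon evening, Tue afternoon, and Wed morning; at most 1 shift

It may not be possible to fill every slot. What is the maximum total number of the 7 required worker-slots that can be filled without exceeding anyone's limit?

Total capacity across all pickers is 2+1+1+1+1 = 6, and 7 slots are needed, so at most 6 can be filled.
An assignment achieving 6: Mon afternoon→Tanaka, Mon evening→Chen, Tue morning→Mbeki, Tue evening→Gallo, Wed morning→Priya, Wed afternoon→Tanaka.
Loads: Tanaka 2/2, Mbeki 1/1, Priya 1/1, Gallo 1/1, Chen 1/1.

6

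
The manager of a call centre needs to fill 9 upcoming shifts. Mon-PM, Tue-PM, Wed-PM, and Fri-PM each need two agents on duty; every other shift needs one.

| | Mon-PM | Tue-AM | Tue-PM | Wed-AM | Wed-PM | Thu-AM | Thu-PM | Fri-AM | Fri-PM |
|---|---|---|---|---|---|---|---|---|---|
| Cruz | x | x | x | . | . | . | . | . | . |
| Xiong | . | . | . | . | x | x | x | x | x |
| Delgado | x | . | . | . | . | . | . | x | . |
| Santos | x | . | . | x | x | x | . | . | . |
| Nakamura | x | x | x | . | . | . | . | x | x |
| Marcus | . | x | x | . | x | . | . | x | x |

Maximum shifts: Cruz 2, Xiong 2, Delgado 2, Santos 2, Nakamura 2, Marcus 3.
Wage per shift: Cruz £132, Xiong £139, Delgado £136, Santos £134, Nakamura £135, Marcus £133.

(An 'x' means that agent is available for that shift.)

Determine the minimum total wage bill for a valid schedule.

£1751

Wed-AM can only be covered by Santos, so that assignment is forced.
Thu-PM can only be covered by Xiong, so that assignment is forced.
Picking the cheapest available agent for each shift independently would cost £1738, but that ignores the shift limits.
An optimal schedule: Mon-PM→Delgado+Nakamura, Tue-AM→Cruz, Tue-PM→Cruz+Marcus, Wed-AM→Santos, Wed-PM→Santos+Marcus, Thu-AM→Xiong, Thu-PM→Xiong, Fri-AM→Delgado, Fri-PM→Nakamura+Marcus.
Total: 136 + 135 + 132 + 132 + 133 + 134 + 134 + 133 + 139 + 139 + 136 + 135 + 133 = £1751.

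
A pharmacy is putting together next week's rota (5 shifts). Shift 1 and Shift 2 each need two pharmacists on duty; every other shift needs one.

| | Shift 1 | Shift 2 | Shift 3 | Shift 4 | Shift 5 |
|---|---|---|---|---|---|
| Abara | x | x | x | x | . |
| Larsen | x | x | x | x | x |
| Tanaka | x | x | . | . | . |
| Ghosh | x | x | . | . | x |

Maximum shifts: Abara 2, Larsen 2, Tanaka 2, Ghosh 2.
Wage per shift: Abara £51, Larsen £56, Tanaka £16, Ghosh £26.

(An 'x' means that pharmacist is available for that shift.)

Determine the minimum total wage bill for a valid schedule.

Picking the cheapest available pharmacist for each shift independently would cost £212, but that ignores the shift limits.
An optimal schedule: Shift 1→Tanaka+Ghosh, Shift 2→Tanaka+Larsen, Shift 3→Abara, Shift 4→Abara, Shift 5→Ghosh.
Total: 16 + 26 + 16 + 56 + 51 + 51 + 26 = £242.

£242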